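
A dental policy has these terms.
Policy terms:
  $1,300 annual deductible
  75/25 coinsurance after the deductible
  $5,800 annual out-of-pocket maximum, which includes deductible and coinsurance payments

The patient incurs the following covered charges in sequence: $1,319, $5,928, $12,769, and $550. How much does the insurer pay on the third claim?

$9,755.75

Claim 1 ($1,319): deductible takes $1,300, $19 remains; coinsurance $19 × 25% = $4.75. Patient owes $1,304.75 (running OOP $1,304.75). Plan pays $1,319 − $1,304.75 = $14.25.
Claim 2 ($5,928): deductible already satisfied, so patient's share is 25% × $5,928 = $1,482. Cost to patient: $1,482. OOP to date $2,786.75. Plan pays $5,928 − $1,482 = $4,446.
Claim 3 ($12,769): 25% coinsurance on $12,769 = $3,192.25. OOP would hit $5,979 > $5,800, so the cap limits the patient to $5,800 − $2,786.75 = $3,013.25. Insurer: $12,769 − $3,013.25 = $9,755.75.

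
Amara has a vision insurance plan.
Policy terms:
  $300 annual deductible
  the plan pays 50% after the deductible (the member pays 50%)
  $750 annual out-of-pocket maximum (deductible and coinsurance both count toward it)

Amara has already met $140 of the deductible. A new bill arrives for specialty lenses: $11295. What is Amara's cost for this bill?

$610

Remaining deductible: $300 − $140 = $160.
That leaves $11295 − $160 = $11135 for coinsurance.
50% of $11135 = $5567.50 falls to the member.
So the member owes $160 + $5567.50 = $5727.50 before any cap.
Year-to-date out-of-pocket would reach $140 + $5727.50 = $5867.50, above the $750 maximum, so the member pays only $750 − $140 = $610.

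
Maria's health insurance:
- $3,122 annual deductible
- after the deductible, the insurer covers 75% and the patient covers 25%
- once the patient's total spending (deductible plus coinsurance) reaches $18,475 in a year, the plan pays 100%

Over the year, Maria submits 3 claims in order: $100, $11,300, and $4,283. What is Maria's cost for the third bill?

$1,070.75

Claim 1 — $100: all of it applies to the deductible. Patient pays $100; OOP now $100.
Claim 2 — $11,300: $3,022 to deductible, leaving $8,278; coinsurance $8,278 × 25% = $2,069.50. Patient owes $5,091.50 (running OOP $5,191.50).
Claim 3 — $4,283: 25% coinsurance on $4,283 = $1,070.75. Patient pays $1,070.75; OOP now $6,262.25.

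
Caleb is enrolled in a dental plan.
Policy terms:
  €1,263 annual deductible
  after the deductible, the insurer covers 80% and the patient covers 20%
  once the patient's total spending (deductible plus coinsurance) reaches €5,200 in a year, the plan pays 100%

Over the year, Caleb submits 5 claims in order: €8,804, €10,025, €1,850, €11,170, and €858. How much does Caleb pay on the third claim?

€370

Claim 1 (€8,804): €1,263 to deductible, leaving €7,541; patient's 20% is €1,508.20. Patient pays €2,771.20; OOP now €2,771.20.
Claim 2 (€10,025): deductible already satisfied, so patient's share is 20% × €10,025 = €2,005. Patient owes €2,005 (running OOP €4,776.20).
Claim 3 (€1,850): deductible already satisfied, so patient's share is 20% × €1,850 = €370. Patient owes €370 (running OOP €5,146.20).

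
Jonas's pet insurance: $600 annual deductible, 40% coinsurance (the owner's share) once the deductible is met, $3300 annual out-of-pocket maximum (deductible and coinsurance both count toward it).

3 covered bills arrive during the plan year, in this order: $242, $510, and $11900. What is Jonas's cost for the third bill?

$2639.20

Bill 1, $242: fully absorbed by the deductible. Owner owes $242 (running OOP $242).
Bill 2, $510: deductible takes $358, $152 remains; owner's 40% is $60.80. Cost to owner: $418.80. OOP to date $660.80.
Bill 3, $11900: 40% coinsurance on $11900 = $4760. Adding that to $660.80 gives $5420.80, past the $3300 cap; owner pays only $3300 − $660.80 = $2639.20.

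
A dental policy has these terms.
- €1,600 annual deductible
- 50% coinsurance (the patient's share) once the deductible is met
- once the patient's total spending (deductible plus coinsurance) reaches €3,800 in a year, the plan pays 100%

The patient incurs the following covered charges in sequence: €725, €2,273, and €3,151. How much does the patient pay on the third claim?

Bill 1, €725: all of it applies to the deductible. Patient owes €725 (running OOP €725).
Bill 2, €2,273: €875 finishes the deductible; €1,398 goes to coinsurance; 50% of €1,398 = €699. Cost to patient: €1,574. OOP to date €2,299.
Bill 3, €3,151: deductible met; 50% of €3,151 = €1,575.50. OOP would hit €3,874.50 > €3,800, so the cap limits the patient to €3,800 − €2,299 = €1,501.

€1,501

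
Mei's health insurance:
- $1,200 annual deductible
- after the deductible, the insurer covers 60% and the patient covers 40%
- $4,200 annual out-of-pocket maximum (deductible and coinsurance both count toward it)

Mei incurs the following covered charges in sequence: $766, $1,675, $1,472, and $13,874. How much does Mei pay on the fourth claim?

$1,914.80

#1 ($766): entire amount goes to the deductible. Patient pays $766; OOP now $766.
#2 ($1,675): deductible takes $434, $1,241 remains; 40% of $1,241 = $496.40. Patient owes $930.40 (running OOP $1,696.40).
#3 ($1,472): 40% coinsurance on $1,472 = $588.80. Patient owes $588.80 (running OOP $2,285.20).
#4 ($13,874): 40% coinsurance on $13,874 = $5,549.60. That would push OOP to $7,834.80, over the $4,200 cap, so patient pays $4,200 − $2,285.20 = $1,914.80.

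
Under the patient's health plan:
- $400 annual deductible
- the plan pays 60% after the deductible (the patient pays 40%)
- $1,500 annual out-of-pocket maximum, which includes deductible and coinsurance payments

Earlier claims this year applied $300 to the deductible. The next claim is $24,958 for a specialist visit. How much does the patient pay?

Deductible still to meet: $400 − $300 = $100.
That leaves $24,958 − $100 = $24,858 for coinsurance.
40% of $24,858 = $9,943.20 falls to the patient.
So the patient owes $100 + $9,943.20 = $10,043.20 before any cap.
That would bring total out-of-pocket to $10,343.20, past the $1,500 cap. The patient is capped at $1,500 − $300 = $1,200 on this claim.

$1,200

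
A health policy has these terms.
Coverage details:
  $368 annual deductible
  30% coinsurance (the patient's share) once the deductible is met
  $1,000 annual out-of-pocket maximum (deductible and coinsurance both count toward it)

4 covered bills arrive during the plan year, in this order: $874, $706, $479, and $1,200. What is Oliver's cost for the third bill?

$143.70

Bill 1, $874: $368 to deductible, leaving $506; 30% of $506 = $151.80. Patient owes $519.80 (running OOP $519.80).
Bill 2, $706: deductible met; 30% of $706 = $211.80. Patient pays $211.80; OOP now $731.60.
Bill 3, $479: 30% coinsurance on $479 = $143.70. Patient owes $143.70 (running OOP $875.30).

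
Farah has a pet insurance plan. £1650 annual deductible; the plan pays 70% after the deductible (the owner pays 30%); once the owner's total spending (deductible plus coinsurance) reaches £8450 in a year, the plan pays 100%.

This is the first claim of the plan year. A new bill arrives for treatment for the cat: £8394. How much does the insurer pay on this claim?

£4720.80

Deductible not yet touched, so the first £1650 of the bill goes to the deductible.
That leaves £8394 − £1650 = £6744 for coinsurance.
Owner's 30% share of £6744 is £2023.20.
That puts the owner's cost at £1650 + £2023.20 = £3673.20 before any cap.
Cumulative spending £0 + £3673.20 = £3673.20 stays under the £8450 maximum.
Insurer pays the balance: £8394 − £3673.20 = £4720.80.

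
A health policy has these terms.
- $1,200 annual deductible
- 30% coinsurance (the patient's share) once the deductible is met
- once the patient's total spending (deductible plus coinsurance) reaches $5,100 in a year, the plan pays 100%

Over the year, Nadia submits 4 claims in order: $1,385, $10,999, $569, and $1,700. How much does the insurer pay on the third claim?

$398.30

Claim 1 ($1,385): $1,200 to deductible, leaving $185; 30% of $185 = $55.50. Patient pays $1,255.50; OOP now $1,255.50. Plan pays $1,385 − $1,255.50 = $129.50.
Claim 2 ($10,999): deductible met; 30% of $10,999 = $3,299.70. Patient pays $3,299.70; OOP now $4,555.20. Insurer: $10,999 − $3,299.70 = $7,699.30.
Claim 3 ($569): deductible met; 30% of $569 = $170.70. Cost to patient: $170.70. OOP to date $4,725.90. Insurer: $569 − $170.70 = $398.30.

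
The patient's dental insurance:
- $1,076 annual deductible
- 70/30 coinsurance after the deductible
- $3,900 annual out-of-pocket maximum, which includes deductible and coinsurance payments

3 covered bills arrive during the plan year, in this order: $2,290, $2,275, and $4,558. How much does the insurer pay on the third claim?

$3,190.60

#1 ($2,290): deductible takes $1,076, $1,214 remains; coinsurance $1,214 × 30% = $364.20. Cost to patient: $1,440.20. OOP to date $1,440.20. Insurer: $2,290 − $1,440.20 = $849.80.
#2 ($2,275): deductible already satisfied, so patient's share is 30% × $2,275 = $682.50. Patient pays $682.50; OOP now $2,122.70. Plan pays $2,275 − $682.50 = $1,592.50.
#3 ($4,558): 30% coinsurance on $4,558 = $1,367.40. Cost to patient: $1,367.40. OOP to date $3,490.10. Insurer: $4,558 − $1,367.40 = $3,190.60.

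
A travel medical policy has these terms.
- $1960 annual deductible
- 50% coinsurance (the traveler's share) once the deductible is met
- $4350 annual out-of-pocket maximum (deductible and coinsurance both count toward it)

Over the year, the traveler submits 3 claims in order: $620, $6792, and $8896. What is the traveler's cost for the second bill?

#1 ($620): fully absorbed by the deductible. Traveler owes $620 (running OOP $620).
#2 ($6792): $1340 to deductible, leaving $5452; coinsurance $5452 × 50% = $2726. Together that's $1340 + $2726 = $4066. OOP would hit $4686 > $4350, so the cap limits the traveler to $4350 − $620 = $3730.

$3730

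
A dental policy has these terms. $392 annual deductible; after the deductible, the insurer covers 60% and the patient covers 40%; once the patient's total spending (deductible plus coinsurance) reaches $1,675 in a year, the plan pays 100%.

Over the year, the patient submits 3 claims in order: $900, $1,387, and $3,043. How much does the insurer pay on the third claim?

$2,518

Claim 1 ($900): deductible takes $392, $508 remains; patient's 40% is $203.20. Patient owes $595.20 (running OOP $595.20). Insurer: $900 − $595.20 = $304.80.
Claim 2 ($1,387): deductible already satisfied, so patient's share is 40% × $1,387 = $554.80. Patient pays $554.80; OOP now $1,150. Insurer: $1,387 − $554.80 = $832.20.
Claim 3 ($3,043): deductible met; 40% of $3,043 = $1,217.20. That would push OOP to $2,367.20, over the $1,675 cap, so patient pays $1,675 − $1,150 = $525. Plan pays $3,043 − $525 = $2,518.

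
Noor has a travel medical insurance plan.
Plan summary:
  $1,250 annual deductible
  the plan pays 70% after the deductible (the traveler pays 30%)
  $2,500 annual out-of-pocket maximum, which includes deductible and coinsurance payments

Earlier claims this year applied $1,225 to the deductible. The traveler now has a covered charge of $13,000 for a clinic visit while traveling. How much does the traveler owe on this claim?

Remaining deductible: $1,250 − $1,225 = $25.
After the $25 deductible portion, $13,000 − $25 = $12,975 is subject to coinsurance.
30% of $12,975 = $3,892.50 falls to the traveler.
So the traveler owes $25 + $3,892.50 = $3,917.50 before any cap.
Year-to-date out-of-pocket would reach $1,225 + $3,917.50 = $5,142.50, above the $2,500 maximum, so the traveler pays only $2,500 − $1,225 = $1,275.

$1,275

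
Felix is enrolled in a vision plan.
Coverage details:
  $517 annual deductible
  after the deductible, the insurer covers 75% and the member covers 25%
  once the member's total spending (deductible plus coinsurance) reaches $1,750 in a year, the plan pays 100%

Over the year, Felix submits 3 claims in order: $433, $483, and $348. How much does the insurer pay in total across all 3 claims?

Claim 1 — $433: fully absorbed by the deductible. Cost to member: $433. OOP to date $433. Insurer: $433 − $433 = $0.
Claim 2 — $483: $84 finishes the deductible; $399 goes to coinsurance; member's 25% is $99.75. Cost to member: $183.75. OOP to date $616.75. Plan pays $483 − $183.75 = $299.25.
Claim 3 — $348: 25% coinsurance on $348 = $87. Member pays $87; OOP now $703.75. Plan pays $348 − $87 = $261.
Insurer total = bills − member's total = $1,264 − $703.75 = $560.25.

$560.25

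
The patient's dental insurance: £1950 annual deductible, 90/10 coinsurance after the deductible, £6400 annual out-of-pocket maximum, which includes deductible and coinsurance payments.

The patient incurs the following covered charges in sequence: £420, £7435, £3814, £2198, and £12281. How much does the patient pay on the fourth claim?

Bill 1, £420: fully absorbed by the deductible. Patient pays £420; OOP now £420.
Bill 2, £7435: £1530 finishes the deductible; £5905 goes to coinsurance; 10% of £5905 = £590.50. Patient pays £2120.50; OOP now £2540.50.
Bill 3, £3814: 10% coinsurance on £3814 = £381.40. Cost to patient: £381.40. OOP to date £2921.90.
Bill 4, £2198: deductible already satisfied, so patient's share is 10% × £2198 = £219.80. Patient pays £219.80; OOP now £3141.70.

£219.80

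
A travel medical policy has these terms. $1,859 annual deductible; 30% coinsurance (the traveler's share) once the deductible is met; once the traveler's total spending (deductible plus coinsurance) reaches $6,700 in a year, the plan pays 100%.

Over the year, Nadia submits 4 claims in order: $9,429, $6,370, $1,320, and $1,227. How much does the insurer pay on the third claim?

$924

Claim 1 ($9,429): $1,859 finishes the deductible; $7,570 goes to coinsurance; 30% of $7,570 = $2,271. Traveler owes $4,130 (running OOP $4,130). Insurer: $9,429 − $4,130 = $5,299.
Claim 2 ($6,370): 30% coinsurance on $6,370 = $1,911. Traveler pays $1,911; OOP now $6,041. Insurer: $6,370 − $1,911 = $4,459.
Claim 3 ($1,320): deductible met; 30% of $1,320 = $396. Traveler pays $396; OOP now $6,437. Insurer: $1,320 − $396 = $924.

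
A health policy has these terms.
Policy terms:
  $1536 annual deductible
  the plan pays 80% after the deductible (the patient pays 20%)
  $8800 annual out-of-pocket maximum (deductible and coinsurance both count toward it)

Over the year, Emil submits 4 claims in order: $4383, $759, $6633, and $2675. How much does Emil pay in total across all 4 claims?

$4118.80

Bill 1, $4383: $1536 to deductible, leaving $2847; 20% of $2847 = $569.40. Patient pays $2105.40; OOP now $2105.40.
Bill 2, $759: 20% coinsurance on $759 = $151.80. Cost to patient: $151.80. OOP to date $2257.20.
Bill 3, $6633: deductible already satisfied, so patient's share is 20% × $6633 = $1326.60. Cost to patient: $1326.60. OOP to date $3583.80.
Bill 4, $2675: 20% coinsurance on $2675 = $535. Patient pays $535; OOP now $4118.80.
Summing the patient's payments: $2105.40 + $151.80 + $1326.60 + $535 = $4118.80.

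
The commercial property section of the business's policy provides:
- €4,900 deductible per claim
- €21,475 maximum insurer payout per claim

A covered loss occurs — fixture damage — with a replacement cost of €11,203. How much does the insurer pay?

Less the €4,900 deductible: €11,203 − €4,900 = €6,303.
€6,303 is within the €21,475 limit, so the insurer pays €6,303.

€6,303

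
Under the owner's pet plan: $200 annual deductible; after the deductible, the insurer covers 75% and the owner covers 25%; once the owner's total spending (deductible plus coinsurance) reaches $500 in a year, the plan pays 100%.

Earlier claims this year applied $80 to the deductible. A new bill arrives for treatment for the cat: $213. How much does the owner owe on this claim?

$143.25

Remaining deductible: $200 − $80 = $120.
After the $120 deductible portion, $213 − $120 = $93 is subject to coinsurance.
25% of $93 = $23.25 falls to the owner.
Owner responsibility before any cap: $120 + $23.25 = $143.25.
Year-to-date out-of-pocket becomes $80 + $143.25 = $223.25, still under the $500 maximum, so no cap applies.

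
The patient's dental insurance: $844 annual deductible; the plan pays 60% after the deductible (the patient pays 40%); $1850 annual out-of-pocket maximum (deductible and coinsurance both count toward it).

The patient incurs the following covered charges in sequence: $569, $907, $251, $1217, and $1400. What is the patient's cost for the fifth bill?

Bill 1, $569: all of it applies to the deductible. Patient pays $569; OOP now $569.
Bill 2, $907: $275 to deductible, leaving $632; patient's 40% is $252.80. Patient owes $527.80 (running OOP $1096.80).
Bill 3, $251: 40% coinsurance on $251 = $100.40. Patient owes $100.40 (running OOP $1197.20).
Bill 4, $1217: 40% coinsurance on $1217 = $486.80. Patient pays $486.80; OOP now $1684.
Bill 5, $1400: deductible met; 40% of $1400 = $560. That would push OOP to $2244, over the $1850 cap, so patient pays $1850 − $1684 = $166.

$166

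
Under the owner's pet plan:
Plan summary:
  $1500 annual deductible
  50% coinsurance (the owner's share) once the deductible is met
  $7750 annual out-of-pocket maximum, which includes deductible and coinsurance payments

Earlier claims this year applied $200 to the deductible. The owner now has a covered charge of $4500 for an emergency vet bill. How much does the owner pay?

Deductible still to meet: $1500 − $200 = $1300.
After the $1300 deductible portion, $4500 − $1300 = $3200 is subject to coinsurance.
Coinsurance: $3200 × 50% = $1600.
That puts the owner's cost at $1300 + $1600 = $2900 before any cap.
Cumulative spending $200 + $2900 = $3100 stays under the $7750 maximum.

$2900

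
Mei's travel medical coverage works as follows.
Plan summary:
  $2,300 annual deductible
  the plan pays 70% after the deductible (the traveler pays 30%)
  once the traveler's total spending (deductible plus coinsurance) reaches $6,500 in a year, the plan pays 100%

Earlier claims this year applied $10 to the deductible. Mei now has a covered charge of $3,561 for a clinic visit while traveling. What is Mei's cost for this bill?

$2,671.30

Remaining deductible: $2,300 − $10 = $2,290.
After the $2,290 deductible portion, $3,561 − $2,290 = $1,271 is subject to coinsurance.
30% of $1,271 = $381.30 falls to the traveler.
That puts the traveler's cost at $2,290 + $381.30 = $2,671.30 before any cap.
Total out-of-pocket so far would be $10 + $2,671.30 = $2,681.30, below the $6,500 cap — no reduction.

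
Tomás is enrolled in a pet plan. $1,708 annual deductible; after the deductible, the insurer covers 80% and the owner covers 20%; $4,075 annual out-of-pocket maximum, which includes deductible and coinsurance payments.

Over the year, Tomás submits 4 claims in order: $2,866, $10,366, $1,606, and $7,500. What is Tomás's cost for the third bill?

$62.20

#1 ($2,866): deductible takes $1,708, $1,158 remains; owner's 20% is $231.60. Owner pays $1,939.60; OOP now $1,939.60.
#2 ($10,366): deductible met; 20% of $10,366 = $2,073.20. Owner pays $2,073.20; OOP now $4,012.80.
#3 ($1,606): 20% coinsurance on $1,606 = $321.20. That would push OOP to $4,334, over the $4,075 cap, so owner pays $4,075 − $4,012.80 = $62.20.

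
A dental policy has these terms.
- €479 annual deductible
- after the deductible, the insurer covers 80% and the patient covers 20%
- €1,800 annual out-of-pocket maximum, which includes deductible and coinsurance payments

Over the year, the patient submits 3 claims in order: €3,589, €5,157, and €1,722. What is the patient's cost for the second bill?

Claim 1 — €3,589: €479 to deductible, leaving €3,110; 20% of €3,110 = €622. Patient owes €1,101 (running OOP €1,101).
Claim 2 — €5,157: 20% coinsurance on €5,157 = €1,031.40. Adding that to €1,101 gives €2,132.40, past the €1,800 cap; patient pays only €1,800 − €1,101 = €699.

€699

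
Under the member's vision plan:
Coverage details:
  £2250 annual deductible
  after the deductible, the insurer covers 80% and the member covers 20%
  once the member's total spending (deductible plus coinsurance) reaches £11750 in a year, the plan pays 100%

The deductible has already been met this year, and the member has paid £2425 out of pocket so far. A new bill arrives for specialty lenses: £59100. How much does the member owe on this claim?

With the deductible met, the entire £59100 is subject to coinsurance.
Coinsurance: £59100 × 20% = £11820.
Adding £11820 to the £2425 already spent would give £14245, which exceeds the £11750 cap; the member pays just £11750 − £2425 = £9325.

£9325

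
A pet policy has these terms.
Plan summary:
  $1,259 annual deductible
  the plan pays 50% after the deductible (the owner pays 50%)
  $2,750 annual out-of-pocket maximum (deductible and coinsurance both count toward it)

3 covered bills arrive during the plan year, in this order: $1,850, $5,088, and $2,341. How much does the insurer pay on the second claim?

$3,892.50

Claim 1 — $1,850: $1,259 finishes the deductible; $591 goes to coinsurance; 50% of $591 = $295.50. Owner owes $1,554.50 (running OOP $1,554.50). Insurer: $1,850 − $1,554.50 = $295.50.
Claim 2 — $5,088: deductible met; 50% of $5,088 = $2,544. That would push OOP to $4,098.50, over the $2,750 cap, so owner pays $2,750 − $1,554.50 = $1,195.50. Plan pays $5,088 − $1,195.50 = $3,892.50.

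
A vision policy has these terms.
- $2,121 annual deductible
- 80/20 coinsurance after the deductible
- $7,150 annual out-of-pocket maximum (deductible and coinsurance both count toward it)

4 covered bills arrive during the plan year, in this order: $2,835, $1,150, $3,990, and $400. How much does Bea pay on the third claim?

Claim 1 — $2,835: deductible takes $2,121, $714 remains; member's 20% is $142.80. Member pays $2,263.80; OOP now $2,263.80.
Claim 2 — $1,150: deductible already satisfied, so member's share is 20% × $1,150 = $230. Member pays $230; OOP now $2,493.80.
Claim 3 — $3,990: deductible already satisfied, so member's share is 20% × $3,990 = $798. Member pays $798; OOP now $3,291.80.

$798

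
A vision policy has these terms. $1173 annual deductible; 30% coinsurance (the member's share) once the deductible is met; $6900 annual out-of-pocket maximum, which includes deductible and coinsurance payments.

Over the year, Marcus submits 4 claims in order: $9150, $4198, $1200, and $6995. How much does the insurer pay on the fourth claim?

$5280.50

Bill 1, $9150: $1173 finishes the deductible; $7977 goes to coinsurance; member's 30% is $2393.10. Member owes $3566.10 (running OOP $3566.10). Insurer: $9150 − $3566.10 = $5583.90.
Bill 2, $4198: 30% coinsurance on $4198 = $1259.40. Member pays $1259.40; OOP now $4825.50. Insurer: $4198 − $1259.40 = $2938.60.
Bill 3, $1200: deductible already satisfied, so member's share is 30% × $1200 = $360. Member pays $360; OOP now $5185.50. Plan pays $1200 − $360 = $840.
Bill 4, $6995: deductible met; 30% of $6995 = $2098.50. Adding that to $5185.50 gives $7284, past the $6900 cap; member pays only $6900 − $5185.50 = $1714.50. Insurer: $6995 − $1714.50 = $5280.50.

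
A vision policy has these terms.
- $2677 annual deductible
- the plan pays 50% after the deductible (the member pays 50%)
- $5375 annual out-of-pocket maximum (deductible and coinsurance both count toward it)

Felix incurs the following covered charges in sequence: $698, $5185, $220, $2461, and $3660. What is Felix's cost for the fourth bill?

Claim 1 ($698): fully absorbed by the deductible. Member pays $698; OOP now $698.
Claim 2 ($5185): deductible takes $1979, $3206 remains; coinsurance $3206 × 50% = $1603. Member owes $3582 (running OOP $4280).
Claim 3 ($220): 50% coinsurance on $220 = $110. Member owes $110 (running OOP $4390).
Claim 4 ($2461): 50% coinsurance on $2461 = $1230.50. That would push OOP to $5620.50, over the $5375 cap, so member pays $5375 − $4390 = $985.

$985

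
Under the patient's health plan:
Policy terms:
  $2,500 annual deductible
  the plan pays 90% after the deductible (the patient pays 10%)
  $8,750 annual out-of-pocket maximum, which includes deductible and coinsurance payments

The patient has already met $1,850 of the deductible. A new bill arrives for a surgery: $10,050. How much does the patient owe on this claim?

$1,590

$1,850 of the $2,500 deductible is already met, leaving $650.
That leaves $10,050 − $650 = $9,400 for coinsurance.
10% of $9,400 = $940 falls to the patient.
That puts the patient's cost at $650 + $940 = $1,590 before any cap.
Year-to-date out-of-pocket becomes $1,850 + $1,590 = $3,440, still under the $8,750 maximum, so no cap applies.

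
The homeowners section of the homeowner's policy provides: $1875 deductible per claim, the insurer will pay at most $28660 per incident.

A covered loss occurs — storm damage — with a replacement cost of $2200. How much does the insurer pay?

Less the $1875 deductible: $2200 − $1875 = $325.
That's under the $28660 cap, so the insurer reimburses the full $325.

$325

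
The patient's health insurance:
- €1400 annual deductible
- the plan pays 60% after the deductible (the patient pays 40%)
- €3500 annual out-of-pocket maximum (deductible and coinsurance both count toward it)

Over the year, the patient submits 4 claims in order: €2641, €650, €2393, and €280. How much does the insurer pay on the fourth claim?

Claim 1 — €2641: deductible takes €1400, €1241 remains; 40% of €1241 = €496.40. Patient owes €1896.40 (running OOP €1896.40). Plan pays €2641 − €1896.40 = €744.60.
Claim 2 — €650: deductible met; 40% of €650 = €260. Patient pays €260; OOP now €2156.40. Insurer: €650 − €260 = €390.
Claim 3 — €2393: deductible already satisfied, so patient's share is 40% × €2393 = €957.20. Patient pays €957.20; OOP now €3113.60. Plan pays €2393 − €957.20 = €1435.80.
Claim 4 — €280: deductible already satisfied, so patient's share is 40% × €280 = €112. Cost to patient: €112. OOP to date €3225.60. Insurer: €280 − €112 = €168.

€168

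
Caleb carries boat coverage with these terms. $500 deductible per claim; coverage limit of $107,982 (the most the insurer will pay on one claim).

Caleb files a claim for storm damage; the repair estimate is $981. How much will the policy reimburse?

Less the $500 deductible: $981 − $500 = $481.
$481 ≤ $107,982, so the limit doesn't bind; insurer pays $481.

$481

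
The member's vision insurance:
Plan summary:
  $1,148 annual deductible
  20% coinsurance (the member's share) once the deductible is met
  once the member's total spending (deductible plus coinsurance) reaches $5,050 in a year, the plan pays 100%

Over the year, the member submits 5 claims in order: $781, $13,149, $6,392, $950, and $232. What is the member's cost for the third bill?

Bill 1, $781: entire amount goes to the deductible. Member owes $781 (running OOP $781).
Bill 2, $13,149: $367 to deductible, leaving $12,782; member's 20% is $2,556.40. Member pays $2,923.40; OOP now $3,704.40.
Bill 3, $6,392: deductible met; 20% of $6,392 = $1,278.40. Cost to member: $1,278.40. OOP to date $4,982.80.

$1,278.40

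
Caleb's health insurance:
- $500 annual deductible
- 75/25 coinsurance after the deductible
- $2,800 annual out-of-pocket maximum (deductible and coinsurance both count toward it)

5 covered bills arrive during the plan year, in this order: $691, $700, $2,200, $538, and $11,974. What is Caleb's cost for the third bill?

$550

Bill 1, $691: deductible takes $500, $191 remains; patient's 25% is $47.75. Cost to patient: $547.75. OOP to date $547.75.
Bill 2, $700: 25% coinsurance on $700 = $175. Patient owes $175 (running OOP $722.75).
Bill 3, $2,200: 25% coinsurance on $2,200 = $550. Patient owes $550 (running OOP $1,272.75).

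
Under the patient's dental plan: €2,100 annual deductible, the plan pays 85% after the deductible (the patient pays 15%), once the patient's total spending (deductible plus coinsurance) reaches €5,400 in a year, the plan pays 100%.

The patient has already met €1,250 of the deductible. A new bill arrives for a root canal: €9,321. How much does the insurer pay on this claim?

Deductible still to meet: €2,100 − €1,250 = €850.
The remaining €8,471 (= €9,321 − €850) moves to coinsurance.
Coinsurance: €8,471 × 15% = €1,270.65.
That puts the patient's cost at €850 + €1,270.65 = €2,120.65 before any cap.
Cumulative spending €1,250 + €2,120.65 = €3,370.65 stays under the €5,400 maximum.
The plan picks up €9,321 − €2,120.65 = €7,200.35.

€7,200.35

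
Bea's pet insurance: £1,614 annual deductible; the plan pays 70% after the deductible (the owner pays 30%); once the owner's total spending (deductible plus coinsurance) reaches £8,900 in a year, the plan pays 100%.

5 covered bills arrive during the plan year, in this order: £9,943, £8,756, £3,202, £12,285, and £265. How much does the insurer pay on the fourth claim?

#1 (£9,943): deductible takes £1,614, £8,329 remains; 30% of £8,329 = £2,498.70. Owner owes £4,112.70 (running OOP £4,112.70). Plan pays £9,943 − £4,112.70 = £5,830.30.
#2 (£8,756): deductible met; 30% of £8,756 = £2,626.80. Owner pays £2,626.80; OOP now £6,739.50. Plan pays £8,756 − £2,626.80 = £6,129.20.
#3 (£3,202): deductible met; 30% of £3,202 = £960.60. Owner owes £960.60 (running OOP £7,700.10). Insurer: £3,202 − £960.60 = £2,241.40.
#4 (£12,285): deductible already satisfied, so owner's share is 30% × £12,285 = £3,685.50. OOP would hit £11,385.60 > £8,900, so the cap limits the owner to £8,900 − £7,700.10 = £1,199.90. Insurer: £12,285 − £1,199.90 = £11,085.10.

£11,085.10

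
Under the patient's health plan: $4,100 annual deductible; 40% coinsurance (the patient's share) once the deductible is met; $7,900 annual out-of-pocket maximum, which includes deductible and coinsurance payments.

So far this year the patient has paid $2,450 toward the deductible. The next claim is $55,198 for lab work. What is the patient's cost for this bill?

$5,450

$2,450 of the $4,100 deductible is already met, leaving $1,650.
The remaining $53,548 (= $55,198 − $1,650) moves to coinsurance.
Coinsurance: $53,548 × 40% = $21,419.20.
So the patient owes $1,650 + $21,419.20 = $23,069.20 before any cap.
That would bring total out-of-pocket to $25,519.20, past the $7,900 cap. The patient is capped at $7,900 − $2,450 = $5,450 on this claim.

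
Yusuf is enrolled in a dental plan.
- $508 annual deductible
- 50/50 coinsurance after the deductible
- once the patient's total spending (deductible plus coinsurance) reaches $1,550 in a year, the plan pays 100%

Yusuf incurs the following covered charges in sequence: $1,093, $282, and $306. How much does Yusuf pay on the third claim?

Claim 1 — $1,093: deductible takes $508, $585 remains; patient's 50% is $292.50. Patient owes $800.50 (running OOP $800.50).
Claim 2 — $282: deductible already satisfied, so patient's share is 50% × $282 = $141. Cost to patient: $141. OOP to date $941.50.
Claim 3 — $306: 50% coinsurance on $306 = $153. Patient owes $153 (running OOP $1,094.50).

$153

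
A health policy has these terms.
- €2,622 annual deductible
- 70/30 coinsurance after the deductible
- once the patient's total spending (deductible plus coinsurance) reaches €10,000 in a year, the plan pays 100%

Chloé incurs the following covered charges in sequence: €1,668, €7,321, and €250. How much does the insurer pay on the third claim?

Claim 1 (€1,668): all of it applies to the deductible. Cost to patient: €1,668. OOP to date €1,668. Insurer: €1,668 − €1,668 = €0.
Claim 2 (€7,321): deductible takes €954, €6,367 remains; coinsurance €6,367 × 30% = €1,910.10. Patient owes €2,864.10 (running OOP €4,532.10). Insurer: €7,321 − €2,864.10 = €4,456.90.
Claim 3 (€250): deductible already satisfied, so patient's share is 30% × €250 = €75. Patient pays €75; OOP now €4,607.10. Insurer: €250 − €75 = €175.

€175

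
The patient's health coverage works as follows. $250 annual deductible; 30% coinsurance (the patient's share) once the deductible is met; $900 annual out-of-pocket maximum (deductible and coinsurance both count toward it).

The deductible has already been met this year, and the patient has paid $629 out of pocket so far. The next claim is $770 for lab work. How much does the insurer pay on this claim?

The deductible is already satisfied, so the full bill goes to coinsurance.
Coinsurance: $770 × 30% = $231.
Year-to-date out-of-pocket becomes $629 + $231 = $860, still under the $900 maximum, so no cap applies.
The plan picks up $770 − $231 = $539.

$539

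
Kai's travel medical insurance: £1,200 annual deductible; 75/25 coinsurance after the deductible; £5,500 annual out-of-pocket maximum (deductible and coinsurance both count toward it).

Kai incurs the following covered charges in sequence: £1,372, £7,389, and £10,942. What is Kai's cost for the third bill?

£2,409.75

Bill 1, £1,372: £1,200 to deductible, leaving £172; coinsurance £172 × 25% = £43. Traveler pays £1,243; OOP now £1,243.
Bill 2, £7,389: deductible already satisfied, so traveler's share is 25% × £7,389 = £1,847.25. Traveler owes £1,847.25 (running OOP £3,090.25).
Bill 3, £10,942: 25% coinsurance on £10,942 = £2,735.50. Adding that to £3,090.25 gives £5,825.75, past the £5,500 cap; traveler pays only £5,500 − £3,090.25 = £2,409.75.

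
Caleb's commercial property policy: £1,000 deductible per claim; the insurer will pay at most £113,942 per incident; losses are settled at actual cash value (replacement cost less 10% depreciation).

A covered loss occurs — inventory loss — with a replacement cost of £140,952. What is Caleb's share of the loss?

Actual cash value after 10% depreciation: £140,952 × 90% = £126,856.80.
After the deductible, £126,856.80 − £1,000 = £125,856.80 remains.
£125,856.80 exceeds the £113,942 limit, so the insurer pays the limit: £113,942.
Business's share is the uncovered remainder: £140,952 − £113,942 = £27,010.

£27,010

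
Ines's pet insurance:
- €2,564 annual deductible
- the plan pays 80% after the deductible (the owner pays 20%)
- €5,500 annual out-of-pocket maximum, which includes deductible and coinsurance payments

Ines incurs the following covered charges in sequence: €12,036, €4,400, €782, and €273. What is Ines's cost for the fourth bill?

€5.20

#1 (€12,036): deductible takes €2,564, €9,472 remains; 20% of €9,472 = €1,894.40. Owner owes €4,458.40 (running OOP €4,458.40).
#2 (€4,400): deductible met; 20% of €4,400 = €880. Owner owes €880 (running OOP €5,338.40).
#3 (€782): 20% coinsurance on €782 = €156.40. Cost to owner: €156.40. OOP to date €5,494.80.
#4 (€273): 20% coinsurance on €273 = €54.60. Adding that to €5,494.80 gives €5,549.40, past the €5,500 cap; owner pays only €5,500 − €5,494.80 = €5.20.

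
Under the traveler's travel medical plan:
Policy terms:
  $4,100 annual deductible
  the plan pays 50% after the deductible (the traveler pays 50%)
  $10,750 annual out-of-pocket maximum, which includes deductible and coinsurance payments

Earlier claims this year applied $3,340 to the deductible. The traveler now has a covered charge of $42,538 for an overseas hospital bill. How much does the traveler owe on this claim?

Deductible still to meet: $4,100 − $3,340 = $760.
The remaining $41,778 (= $42,538 − $760) moves to coinsurance.
Coinsurance: $41,778 × 50% = $20,889.
So the traveler owes $760 + $20,889 = $21,649 before any cap.
That would bring total out-of-pocket to $24,989, past the $10,750 cap. The traveler is capped at $10,750 − $3,340 = $7,410 on this claim.

$7,410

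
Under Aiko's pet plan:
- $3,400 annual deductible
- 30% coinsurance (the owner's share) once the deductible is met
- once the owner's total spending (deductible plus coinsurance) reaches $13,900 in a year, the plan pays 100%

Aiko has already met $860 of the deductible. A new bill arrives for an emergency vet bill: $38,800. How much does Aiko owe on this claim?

$13,040

Remaining deductible: $3,400 − $860 = $2,540.
After the $2,540 deductible portion, $38,800 − $2,540 = $36,260 is subject to coinsurance.
Owner's 30% share of $36,260 is $10,878.
So the owner owes $2,540 + $10,878 = $13,418 before any cap.
That would bring total out-of-pocket to $14,278, past the $13,900 cap. The owner is capped at $13,900 − $860 = $13,040 on this claim.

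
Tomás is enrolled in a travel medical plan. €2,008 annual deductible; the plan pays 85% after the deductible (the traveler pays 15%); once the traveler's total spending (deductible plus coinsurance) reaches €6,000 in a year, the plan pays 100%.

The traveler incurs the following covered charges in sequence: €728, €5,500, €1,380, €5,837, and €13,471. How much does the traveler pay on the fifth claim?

€2,020.65

#1 (€728): fully absorbed by the deductible. Traveler owes €728 (running OOP €728).
#2 (€5,500): €1,280 finishes the deductible; €4,220 goes to coinsurance; traveler's 15% is €633. Traveler pays €1,913; OOP now €2,641.
#3 (€1,380): 15% coinsurance on €1,380 = €207. Traveler owes €207 (running OOP €2,848).
#4 (€5,837): 15% coinsurance on €5,837 = €875.55. Cost to traveler: €875.55. OOP to date €3,723.55.
#5 (€13,471): deductible met; 15% of €13,471 = €2,020.65. Traveler owes €2,020.65 (running OOP €5,744.20).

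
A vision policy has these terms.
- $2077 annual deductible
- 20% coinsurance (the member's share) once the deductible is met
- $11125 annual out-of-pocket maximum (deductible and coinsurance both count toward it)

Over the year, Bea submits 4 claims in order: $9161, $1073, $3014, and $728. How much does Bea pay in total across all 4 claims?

$4456.80

Claim 1 ($9161): $2077 finishes the deductible; $7084 goes to coinsurance; coinsurance $7084 × 20% = $1416.80. Member pays $3493.80; OOP now $3493.80.
Claim 2 ($1073): 20% coinsurance on $1073 = $214.60. Member owes $214.60 (running OOP $3708.40).
Claim 3 ($3014): deductible already satisfied, so member's share is 20% × $3014 = $602.80. Member owes $602.80 (running OOP $4311.20).
Claim 4 ($728): deductible met; 20% of $728 = $145.60. Cost to member: $145.60. OOP to date $4456.80.
Summing the member's payments: $3493.80 + $214.60 + $602.80 + $145.60 = $4456.80.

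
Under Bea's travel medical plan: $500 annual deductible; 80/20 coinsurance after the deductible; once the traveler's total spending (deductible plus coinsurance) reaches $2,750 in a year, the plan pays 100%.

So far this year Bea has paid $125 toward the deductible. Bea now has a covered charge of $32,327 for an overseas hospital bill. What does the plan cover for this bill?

$29,702

$125 of the $500 deductible is already met, leaving $375.
After the $375 deductible portion, $32,327 − $375 = $31,952 is subject to coinsurance.
20% of $31,952 = $6,390.40 falls to the traveler.
So the traveler owes $375 + $6,390.40 = $6,765.40 before any cap.
That would bring total out-of-pocket to $6,890.40, past the $2,750 cap. The traveler is capped at $2,750 − $125 = $2,625 on this claim.
The plan picks up $32,327 − $2,625 = $29,702.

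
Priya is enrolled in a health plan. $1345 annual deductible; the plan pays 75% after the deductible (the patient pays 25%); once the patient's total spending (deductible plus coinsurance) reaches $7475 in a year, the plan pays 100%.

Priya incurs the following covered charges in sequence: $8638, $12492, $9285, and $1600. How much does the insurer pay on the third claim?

$8101.25

Bill 1, $8638: deductible takes $1345, $7293 remains; coinsurance $7293 × 25% = $1823.25. Patient pays $3168.25; OOP now $3168.25. Insurer: $8638 − $3168.25 = $5469.75.
Bill 2, $12492: deductible met; 25% of $12492 = $3123. Cost to patient: $3123. OOP to date $6291.25. Insurer: $12492 − $3123 = $9369.
Bill 3, $9285: deductible already satisfied, so patient's share is 25% × $9285 = $2321.25. That would push OOP to $8612.50, over the $7475 cap, so patient pays $7475 − $6291.25 = $1183.75. Plan pays $9285 − $1183.75 = $8101.25.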